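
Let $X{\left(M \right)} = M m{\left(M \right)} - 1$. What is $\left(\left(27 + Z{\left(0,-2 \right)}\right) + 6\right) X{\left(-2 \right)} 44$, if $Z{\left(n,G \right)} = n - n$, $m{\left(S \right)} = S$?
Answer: $4356$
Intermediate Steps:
$Z{\left(n,G \right)} = 0$
$X{\left(M \right)} = -1 + M^{2}$ ($X{\left(M \right)} = M M - 1 = M^{2} - 1 = -1 + M^{2}$)
$\left(\left(27 + Z{\left(0,-2 \right)}\right) + 6\right) X{\left(-2 \right)} 44 = \left(\left(27 + 0\right) + 6\right) \left(-1 + \left(-2\right)^{2}\right) 44 = \left(27 + 6\right) \left(-1 + 4\right) 44 = 33 \cdot 3 \cdot 44 = 99 \cdot 44 = 4356$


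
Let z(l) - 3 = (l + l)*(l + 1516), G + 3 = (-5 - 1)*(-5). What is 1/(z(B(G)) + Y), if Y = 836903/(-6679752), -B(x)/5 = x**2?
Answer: 6679752/103672508940673 ≈ 6.4431e-8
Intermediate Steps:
G = 27 (G = -3 + (-5 - 1)*(-5) = -3 - 6*(-5) = -3 + 30 = 27)
B(x) = -5*x**2
z(l) = 3 + 2*l*(1516 + l) (z(l) = 3 + (l + l)*(l + 1516) = 3 + (2*l)*(1516 + l) = 3 + 2*l*(1516 + l))
Y = -836903/6679752 (Y = 836903*(-1/6679752) = -836903/6679752 ≈ -0.12529)
1/(z(B(G)) + Y) = 1/((3 + 2*(-5*27**2)**2 + 3032*(-5*27**2)) - 836903/6679752) = 1/((3 + 2*(-5*729)**2 + 3032*(-5*729)) - 836903/6679752) = 1/((3 + 2*(-3645)**2 + 3032*(-3645)) - 836903/6679752) = 1/((3 + 2*13286025 - 11051640) - 836903/6679752) = 1/((3 + 26572050 - 11051640) - 836903/6679752) = 1/(15520413 - 836903/6679752) = 1/(103672508940673/6679752) = 6679752/103672508940673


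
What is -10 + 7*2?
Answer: 4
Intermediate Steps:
-10 + 7*2 = -10 + 14 = 4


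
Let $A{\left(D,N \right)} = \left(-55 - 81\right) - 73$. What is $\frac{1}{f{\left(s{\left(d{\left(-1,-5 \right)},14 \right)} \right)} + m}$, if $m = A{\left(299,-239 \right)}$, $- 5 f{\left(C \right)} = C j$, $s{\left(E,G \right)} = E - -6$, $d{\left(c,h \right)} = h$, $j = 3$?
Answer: $- \frac{5}{1048} \approx -0.004771$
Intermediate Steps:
$s{\left(E,G \right)} = 6 + E$ ($s{\left(E,G \right)} = E + 6 = 6 + E$)
$A{\left(D,N \right)} = -209$ ($A{\left(D,N \right)} = -136 - 73 = -209$)
$f{\left(C \right)} = - \frac{3 C}{5}$ ($f{\left(C \right)} = - \frac{C 3}{5} = - \frac{3 C}{5}$)
$m = -209$
$\frac{1}{f{\left(s{\left(d{\left(-1,-5 \right)},14 \right)} \right)} + m} = \frac{1}{- \frac{3 \left(6 - 5\right)}{5} - 209} = \frac{1}{\left(- \frac{3}{5}\right) 1 - 209} = \frac{1}{- \frac{3}{5} - 209} = \frac{1}{- \frac{1048}{5}} = - \frac{5}{1048}$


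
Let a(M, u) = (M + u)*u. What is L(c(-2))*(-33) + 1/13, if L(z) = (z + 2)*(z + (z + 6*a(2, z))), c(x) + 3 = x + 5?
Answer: 1/13 ≈ 0.076923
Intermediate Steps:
c(x) = 2 + x (c(x) = -3 + (x + 5) = -3 + (5 + x) = 2 + x)
a(M, u) = u*(M + u)
L(z) = (2 + z)*(2*z + 6*z*(2 + z)) (L(z) = (z + 2)*(z + (z + 6*(z*(2 + z)))) = (2 + z)*(z + (z + 6*z*(2 + z))) = (2 + z)*(2*z + 6*z*(2 + z)))
L(c(-2))*(-33) + 1/13 = (2*(2 - 2)*(14 + 3*(2 - 2)² + 13*(2 - 2)))*(-33) + 1/13 = (2*0*(14 + 3*0² + 13*0))*(-33) + 1/13 = (2*0*(14 + 3*0 + 0))*(-33) + 1/13 = (2*0*(14 + 0 + 0))*(-33) + 1/13 = (2*0*14)*(-33) + 1/13 = 0*(-33) + 1/13 = 0 + 1/13 = 1/13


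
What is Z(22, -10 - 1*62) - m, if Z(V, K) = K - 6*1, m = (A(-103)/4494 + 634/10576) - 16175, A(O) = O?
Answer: 191266303225/11882136 ≈ 16097.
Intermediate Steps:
m = -192193109833/11882136 (m = (-103/4494 + 634/10576) - 16175 = (-103*1/4494 + 634*(1/10576)) - 16175 = (-103/4494 + 317/5288) - 16175 = 439967/11882136 - 16175 = -192193109833/11882136 ≈ -16175.)
Z(V, K) = -6 + K (Z(V, K) = K - 6 = -6 + K)
Z(22, -10 - 1*62) - m = (-6 + (-10 - 1*62)) - 1*(-192193109833/11882136) = (-6 + (-10 - 62)) + 192193109833/11882136 = (-6 - 72) + 192193109833/11882136 = -78 + 192193109833/11882136 = 191266303225/11882136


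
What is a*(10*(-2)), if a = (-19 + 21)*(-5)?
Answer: 200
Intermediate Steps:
a = -10 (a = 2*(-5) = -10)
a*(10*(-2)) = -100*(-2) = -10*(-20) = 200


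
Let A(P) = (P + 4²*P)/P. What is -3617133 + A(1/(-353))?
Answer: -3617116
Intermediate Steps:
A(P) = 17 (A(P) = (P + 16*P)/P = (17*P)/P = 17)
-3617133 + A(1/(-353)) = -3617133 + 17 = -3617116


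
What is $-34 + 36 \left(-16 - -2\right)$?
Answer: $-538$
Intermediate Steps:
$-34 + 36 \left(-16 - -2\right) = -34 + 36 \left(-16 + 2\right) = -34 + 36 \left(-14\right) = -34 - 504 = -538$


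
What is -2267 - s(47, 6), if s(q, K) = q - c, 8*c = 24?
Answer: -2311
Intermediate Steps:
c = 3 (c = (1/8)*24 = 3)
s(q, K) = -3 + q (s(q, K) = q - 1*3 = q - 3 = -3 + q)
-2267 - s(47, 6) = -2267 - (-3 + 47) = -2267 - 1*44 = -2267 - 44 = -2311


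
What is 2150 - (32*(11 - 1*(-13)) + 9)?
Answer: 1373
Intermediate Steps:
2150 - (32*(11 - 1*(-13)) + 9) = 2150 - (32*(11 + 13) + 9) = 2150 - (32*24 + 9) = 2150 - (768 + 9) = 2150 - 1*777 = 2150 - 777 = 1373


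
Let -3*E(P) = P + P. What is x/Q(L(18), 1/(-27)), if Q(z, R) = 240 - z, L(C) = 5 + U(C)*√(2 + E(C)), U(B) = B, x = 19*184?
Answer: 164312/11693 + 62928*I*√10/58465 ≈ 14.052 + 3.4037*I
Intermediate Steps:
x = 3496
E(P) = -2*P/3 (E(P) = -(P + P)/3 = -2*P/3)
L(C) = 5 + C*√(2 - 2*C/3)
x/Q(L(18), 1/(-27)) = 3496/(240 - (5 + (⅓)*18*√(18 - 6*18))) = 3496/(240 - (5 + (⅓)*18*√(18 - 108))) = 3496/(240 - (5 + (⅓)*18*√(-90))) = 3496/(240 - (5 + (⅓)*18*(3*I*√10))) = 3496/(240 - (5 + 18*I*√10)) = 3496/(240 + (-5 - 18*I*√10)) = 3496/(235 - 18*I*√10)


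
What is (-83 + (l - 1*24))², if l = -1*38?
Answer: 21025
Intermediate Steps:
l = -38
(-83 + (l - 1*24))² = (-83 + (-38 - 1*24))² = (-83 + (-38 - 24))² = (-83 - 62)² = (-145)² = 21025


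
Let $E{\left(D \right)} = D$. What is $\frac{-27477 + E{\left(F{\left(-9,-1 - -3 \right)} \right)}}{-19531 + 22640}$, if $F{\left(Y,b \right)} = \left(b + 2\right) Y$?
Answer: $- \frac{27513}{3109} \approx -8.8495$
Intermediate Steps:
$F{\left(Y,b \right)} = Y \left(2 + b\right)$ ($F{\left(Y,b \right)} = \left(2 + b\right) Y = Y \left(2 + b\right)$)
$\frac{-27477 + E{\left(F{\left(-9,-1 - -3 \right)} \right)}}{-19531 + 22640} = \frac{-27477 - 9 \left(2 - -2\right)}{-19531 + 22640} = \frac{-27477 - 9 \left(2 + \left(-1 + 3\right)\right)}{3109} = \left(-27477 - 9 \left(2 + 2\right)\right) \frac{1}{3109} = \left(-27477 - 36\right) \frac{1}{3109} = \left(-27513\right) \frac{1}{3109} = - \frac{27513}{3109}$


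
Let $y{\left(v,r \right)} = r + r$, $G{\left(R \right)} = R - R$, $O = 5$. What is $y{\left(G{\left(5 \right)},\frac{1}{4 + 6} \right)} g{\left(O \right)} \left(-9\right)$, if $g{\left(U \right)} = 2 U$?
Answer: $-18$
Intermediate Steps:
$G{\left(R \right)} = 0$
$y{\left(v,r \right)} = 2 r$
$y{\left(G{\left(5 \right)},\frac{1}{4 + 6} \right)} g{\left(O \right)} \left(-9\right) = \frac{2}{4 + 6} \cdot 2 \cdot 5 \left(-9\right) = \frac{2}{10} \cdot 10 \left(-9\right) = 2 \cdot \frac{1}{10} \cdot 10 \left(-9\right) = \frac{1}{5} \cdot 10 \left(-9\right) = 2 \left(-9\right) = -18$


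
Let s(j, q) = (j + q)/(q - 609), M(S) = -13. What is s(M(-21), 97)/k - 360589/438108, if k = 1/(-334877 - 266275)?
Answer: 43208698073/438108 ≈ 98626.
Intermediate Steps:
s(j, q) = (j + q)/(-609 + q)
k = -1/601152 (k = 1/(-601152) = -1/601152 ≈ -1.6635e-6)
s(M(-21), 97)/k - 360589/438108 = ((-13 + 97)/(-609 + 97))/(-1/601152) - 360589/438108 = (84/(-512))*(-601152) - 360589*1/438108 = -1/512*84*(-601152) - 360589/438108 = -21/128*(-601152) - 360589/438108 = 197253/2 - 360589/438108 = 43208698073/438108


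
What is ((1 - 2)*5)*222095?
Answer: -1110475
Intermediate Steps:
((1 - 2)*5)*222095 = -1*5*222095 = -5*222095 = -1110475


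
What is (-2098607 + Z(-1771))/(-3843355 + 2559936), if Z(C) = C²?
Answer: -1037834/1283419 ≈ -0.80865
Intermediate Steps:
(-2098607 + Z(-1771))/(-3843355 + 2559936) = (-2098607 + (-1771)²)/(-3843355 + 2559936) = (-2098607 + 3136441)/(-1283419) = 1037834*(-1/1283419) = -1037834/1283419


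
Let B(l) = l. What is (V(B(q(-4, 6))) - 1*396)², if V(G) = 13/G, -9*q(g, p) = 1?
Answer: 263169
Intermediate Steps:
q(g, p) = -⅑ (q(g, p) = -⅑*1 = -⅑)
(V(B(q(-4, 6))) - 1*396)² = (13/(-⅑) - 1*396)² = (13*(-9) - 396)² = (-117 - 396)² = (-513)² = 263169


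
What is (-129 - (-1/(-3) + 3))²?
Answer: 157609/9 ≈ 17512.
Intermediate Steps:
(-129 - (-1/(-3) + 3))² = (-129 - (-1*(-⅓) + 3))² = (-129 - (⅓ + 3))² = (-129 - 1*10/3)² = (-129 - 10/3)² = (-397/3)² = 157609/9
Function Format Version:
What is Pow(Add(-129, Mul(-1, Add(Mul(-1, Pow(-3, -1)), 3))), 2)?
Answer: Rational(157609, 9) ≈ 17512.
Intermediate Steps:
Pow(Add(-129, Mul(-1, Add(Mul(-1, Pow(-3, -1)), 3))), 2) = Pow(Add(-129, Mul(-1, Add(Mul(-1, Rational(-1, 3)), 3))), 2) = Pow(Add(-129, Mul(-1, Add(Rational(1, 3), 3))), 2) = Pow(Add(-129, Mul(-1, Rational(10, 3))), 2) = Pow(Add(-129, Rational(-10, 3)), 2) = Pow(Rational(-397, 3), 2) = Rational(157609, 9)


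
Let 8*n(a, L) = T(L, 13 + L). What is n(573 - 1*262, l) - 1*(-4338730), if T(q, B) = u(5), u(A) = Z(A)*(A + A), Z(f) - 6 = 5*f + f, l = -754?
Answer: 4338775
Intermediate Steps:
Z(f) = 6 + 6*f (Z(f) = 6 + (5*f + f) = 6 + 6*f)
u(A) = 2*A*(6 + 6*A) (u(A) = (6 + 6*A)*(A + A) = (6 + 6*A)*(2*A) = 2*A*(6 + 6*A))
T(q, B) = 360 (T(q, B) = 12*5*(1 + 5) = 12*5*6 = 360)
n(a, L) = 45 (n(a, L) = (⅛)*360 = 45)
n(573 - 1*262, l) - 1*(-4338730) = 45 - 1*(-4338730) = 45 + 4338730 = 4338775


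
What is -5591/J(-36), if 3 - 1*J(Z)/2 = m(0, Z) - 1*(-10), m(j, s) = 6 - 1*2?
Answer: 5591/22 ≈ 254.14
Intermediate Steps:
m(j, s) = 4 (m(j, s) = 6 - 2 = 4)
J(Z) = -22 (J(Z) = 6 - 2*(4 - 1*(-10)) = 6 - 2*(4 + 10) = 6 - 2*14 = 6 - 28 = -22)
-5591/J(-36) = -5591/(-22) = -5591*(-1/22) = 5591/22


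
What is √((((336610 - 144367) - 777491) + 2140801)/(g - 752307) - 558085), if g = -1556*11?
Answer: 78*I*√54305403683701/769423 ≈ 747.05*I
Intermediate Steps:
g = -17116
√((((336610 - 144367) - 777491) + 2140801)/(g - 752307) - 558085) = √((((336610 - 144367) - 777491) + 2140801)/(-17116 - 752307) - 558085) = √(((192243 - 777491) + 2140801)/(-769423) - 558085) = √((-585248 + 2140801)*(-1/769423) - 558085) = √(1555553*(-1/769423) - 558085) = √(-1555553/769423 - 558085) = √(-429404990508/769423) = 78*I*√54305403683701/769423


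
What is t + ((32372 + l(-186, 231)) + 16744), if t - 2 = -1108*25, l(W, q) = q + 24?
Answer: 21673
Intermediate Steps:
l(W, q) = 24 + q
t = -27698 (t = 2 - 1108*25 = 2 - 27700 = -27698)
t + ((32372 + l(-186, 231)) + 16744) = -27698 + ((32372 + (24 + 231)) + 16744) = -27698 + ((32372 + 255) + 16744) = -27698 + (32627 + 16744) = -27698 + 49371 = 21673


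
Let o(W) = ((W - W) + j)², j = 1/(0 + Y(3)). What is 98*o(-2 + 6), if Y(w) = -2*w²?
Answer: 49/162 ≈ 0.30247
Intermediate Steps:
j = -1/18 (j = 1/(0 - 2*3²) = 1/(0 - 2*9) = 1/(0 - 18) = 1/(-18) = -1/18 ≈ -0.055556)
o(W) = 1/324 (o(W) = ((W - W) - 1/18)² = (0 - 1/18)² = (-1/18)² = 1/324)
98*o(-2 + 6) = 98*(1/324) = 49/162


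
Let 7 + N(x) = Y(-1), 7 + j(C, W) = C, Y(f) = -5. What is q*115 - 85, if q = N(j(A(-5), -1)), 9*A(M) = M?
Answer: -1465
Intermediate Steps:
A(M) = M/9
j(C, W) = -7 + C
N(x) = -12 (N(x) = -7 - 5 = -12)
q = -12
q*115 - 85 = -12*115 - 85 = -1380 - 85 = -1465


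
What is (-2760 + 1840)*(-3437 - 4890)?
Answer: 7660840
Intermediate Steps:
(-2760 + 1840)*(-3437 - 4890) = -920*(-8327) = 7660840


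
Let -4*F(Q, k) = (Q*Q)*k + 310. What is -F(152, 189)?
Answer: 2183483/2 ≈ 1.0917e+6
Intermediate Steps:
F(Q, k) = -155/2 - k*Q²/4 (F(Q, k) = -((Q*Q)*k + 310)/4 = -(Q²*k + 310)/4 = -(k*Q² + 310)/4 = -(310 + k*Q²)/4 = -155/2 - k*Q²/4)
-F(152, 189) = -(-155/2 - ¼*189*152²) = -(-155/2 - ¼*189*23104) = -(-155/2 - 1091664) = -1*(-2183483/2) = 2183483/2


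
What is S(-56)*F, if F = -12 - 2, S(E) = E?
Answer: 784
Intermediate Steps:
F = -14
S(-56)*F = -56*(-14) = 784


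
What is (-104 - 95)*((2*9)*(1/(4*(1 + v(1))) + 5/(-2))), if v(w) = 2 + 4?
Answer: 123579/14 ≈ 8827.1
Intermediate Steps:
v(w) = 6
(-104 - 95)*((2*9)*(1/(4*(1 + v(1))) + 5/(-2))) = (-104 - 95)*((2*9)*(1/(4*(1 + 6)) + 5/(-2))) = -3582*(1/(4*7) + 5*(-1/2)) = -3582*(1/28 - 5/2) = -3582*(-69)/28 = -199*(-621/14) = 123579/14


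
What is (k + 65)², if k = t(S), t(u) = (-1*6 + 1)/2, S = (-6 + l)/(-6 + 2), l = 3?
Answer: 15625/4 ≈ 3906.3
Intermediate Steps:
S = ¾ (S = (-6 + 3)/(-6 + 2) = -3/(-4) = -3*(-¼) = ¾ ≈ 0.75000)
t(u) = -5/2 (t(u) = (-6 + 1)*(½) = -5*½ = -5/2)
k = -5/2 ≈ -2.5000
(k + 65)² = (-5/2 + 65)² = (125/2)² = 15625/4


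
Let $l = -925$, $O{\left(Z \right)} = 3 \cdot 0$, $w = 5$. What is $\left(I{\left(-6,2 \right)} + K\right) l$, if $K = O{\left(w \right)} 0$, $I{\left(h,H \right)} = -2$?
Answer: $1850$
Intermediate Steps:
$O{\left(Z \right)} = 0$
$K = 0$ ($K = 0 \cdot 0 = 0$)
$\left(I{\left(-6,2 \right)} + K\right) l = \left(-2 + 0\right) \left(-925\right) = \left(-2\right) \left(-925\right) = 1850$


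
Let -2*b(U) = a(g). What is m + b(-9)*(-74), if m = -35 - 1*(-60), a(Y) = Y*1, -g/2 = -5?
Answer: 395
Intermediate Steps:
g = 10 (g = -2*(-5) = 10)
a(Y) = Y
b(U) = -5 (b(U) = -½*10 = -5)
m = 25 (m = -35 + 60 = 25)
m + b(-9)*(-74) = 25 - 5*(-74) = 25 + 370 = 395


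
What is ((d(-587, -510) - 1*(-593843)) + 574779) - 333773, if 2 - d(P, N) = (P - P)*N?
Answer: 834851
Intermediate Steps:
d(P, N) = 2 (d(P, N) = 2 - (P - P)*N = 2 - 0*N = 2 - 1*0 = 2 + 0 = 2)
((d(-587, -510) - 1*(-593843)) + 574779) - 333773 = ((2 - 1*(-593843)) + 574779) - 333773 = ((2 + 593843) + 574779) - 333773 = (593845 + 574779) - 333773 = 1168624 - 333773 = 834851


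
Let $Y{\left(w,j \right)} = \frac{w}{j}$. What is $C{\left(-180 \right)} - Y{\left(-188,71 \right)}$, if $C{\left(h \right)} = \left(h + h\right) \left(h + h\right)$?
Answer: $\frac{9201788}{71} \approx 1.296 \cdot 10^{5}$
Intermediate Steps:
$C{\left(h \right)} = 4 h^{2}$ ($C{\left(h \right)} = 2 h 2 h = 4 h^{2}$)
$C{\left(-180 \right)} - Y{\left(-188,71 \right)} = 4 \left(-180\right)^{2} - - \frac{188}{71} = 4 \cdot 32400 - \left(-188\right) \frac{1}{71} = 129600 - - \frac{188}{71} = 129600 + \frac{188}{71} = \frac{9201788}{71}$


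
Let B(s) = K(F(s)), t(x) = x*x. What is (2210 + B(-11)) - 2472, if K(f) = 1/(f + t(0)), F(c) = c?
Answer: -2883/11 ≈ -262.09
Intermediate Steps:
t(x) = x²
K(f) = 1/f (K(f) = 1/(f + 0²) = 1/(f + 0) = 1/f)
B(s) = 1/s
(2210 + B(-11)) - 2472 = (2210 + 1/(-11)) - 2472 = (2210 - 1/11) - 2472 = 24309/11 - 2472 = -2883/11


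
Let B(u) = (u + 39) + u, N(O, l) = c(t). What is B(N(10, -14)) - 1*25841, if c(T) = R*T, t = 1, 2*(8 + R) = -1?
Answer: -25819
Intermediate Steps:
R = -17/2 (R = -8 + (1/2)*(-1) = -8 - 1/2 = -17/2 ≈ -8.5000)
c(T) = -17*T/2
N(O, l) = -17/2 (N(O, l) = -17/2*1 = -17/2)
B(u) = 39 + 2*u (B(u) = (39 + u) + u = 39 + 2*u)
B(N(10, -14)) - 1*25841 = (39 + 2*(-17/2)) - 1*25841 = (39 - 17) - 25841 = 22 - 25841 = -25819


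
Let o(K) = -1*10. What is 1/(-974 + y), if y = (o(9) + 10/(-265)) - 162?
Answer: -53/60740 ≈ -0.00087257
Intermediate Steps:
o(K) = -10
y = -9118/53 (y = (-10 + 10/(-265)) - 162 = (-10 + 10*(-1/265)) - 162 = (-10 - 2/53) - 162 = -532/53 - 162 = -9118/53 ≈ -172.04)
1/(-974 + y) = 1/(-974 - 9118/53) = 1/(-60740/53) = -53/60740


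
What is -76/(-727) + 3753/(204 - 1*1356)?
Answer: -293431/93056 ≈ -3.1533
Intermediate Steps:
-76/(-727) + 3753/(204 - 1*1356) = -76*(-1/727) + 3753/(204 - 1356) = 76/727 + 3753/(-1152) = 76/727 + 3753*(-1/1152) = 76/727 - 417/128 = -293431/93056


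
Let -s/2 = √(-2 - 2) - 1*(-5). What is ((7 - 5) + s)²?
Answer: 48 + 64*I ≈ 48.0 + 64.0*I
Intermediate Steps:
s = -10 - 4*I (s = -2*(√(-2 - 2) - 1*(-5)) = -2*(√(-4) + 5) = -2*(2*I + 5) = -2*(5 + 2*I) = -10 - 4*I ≈ -10.0 - 4.0*I)
((7 - 5) + s)² = ((7 - 5) + (-10 - 4*I))² = (2 + (-10 - 4*I))² = (-8 - 4*I)²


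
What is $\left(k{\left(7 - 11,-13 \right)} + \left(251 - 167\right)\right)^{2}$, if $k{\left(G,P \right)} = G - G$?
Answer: $7056$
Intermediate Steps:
$k{\left(G,P \right)} = 0$
$\left(k{\left(7 - 11,-13 \right)} + \left(251 - 167\right)\right)^{2} = \left(0 + \left(251 - 167\right)\right)^{2} = \left(0 + 84\right)^{2} = 84^{2} = 7056$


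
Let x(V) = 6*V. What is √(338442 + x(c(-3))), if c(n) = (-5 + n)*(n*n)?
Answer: √338010 ≈ 581.39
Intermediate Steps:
c(n) = n²*(-5 + n) (c(n) = (-5 + n)*n² = n²*(-5 + n))
√(338442 + x(c(-3))) = √(338442 + 6*((-3)²*(-5 - 3))) = √(338442 + 6*(9*(-8))) = √(338442 + 6*(-72)) = √(338442 - 432) = √338010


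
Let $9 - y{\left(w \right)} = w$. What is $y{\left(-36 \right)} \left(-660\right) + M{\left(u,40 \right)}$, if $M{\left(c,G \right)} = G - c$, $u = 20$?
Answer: $-29680$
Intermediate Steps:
$y{\left(w \right)} = 9 - w$
$y{\left(-36 \right)} \left(-660\right) + M{\left(u,40 \right)} = \left(9 - -36\right) \left(-660\right) + \left(40 - 20\right) = \left(9 + 36\right) \left(-660\right) + \left(40 - 20\right) = 45 \left(-660\right) + 20 = -29700 + 20 = -29680$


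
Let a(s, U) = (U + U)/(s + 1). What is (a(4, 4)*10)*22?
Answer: 352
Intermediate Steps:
a(s, U) = 2*U/(1 + s) (a(s, U) = (2*U)/(1 + s) = 2*U/(1 + s))
(a(4, 4)*10)*22 = ((2*4/(1 + 4))*10)*22 = ((2*4/5)*10)*22 = ((2*4*(⅕))*10)*22 = ((8/5)*10)*22 = 16*22 = 352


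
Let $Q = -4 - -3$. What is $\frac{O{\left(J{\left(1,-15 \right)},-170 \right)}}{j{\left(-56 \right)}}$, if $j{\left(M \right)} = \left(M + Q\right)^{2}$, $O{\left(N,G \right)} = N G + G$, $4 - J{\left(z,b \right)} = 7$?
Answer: $\frac{340}{3249} \approx 0.10465$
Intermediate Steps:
$J{\left(z,b \right)} = -3$ ($J{\left(z,b \right)} = 4 - 7 = -3$)
$Q = -1$ ($Q = -4 + 3 = -1$)
$O{\left(N,G \right)} = G + G N$ ($O{\left(N,G \right)} = G N + G = G + G N$)
$j{\left(M \right)} = \left(-1 + M\right)^{2}$ ($j{\left(M \right)} = \left(M - 1\right)^{2} = \left(-1 + M\right)^{2}$)
$\frac{O{\left(J{\left(1,-15 \right)},-170 \right)}}{j{\left(-56 \right)}} = \frac{\left(-170\right) \left(1 - 3\right)}{\left(-1 - 56\right)^{2}} = \frac{\left(-170\right) \left(-2\right)}{\left(-57\right)^{2}} = \frac{340}{3249}$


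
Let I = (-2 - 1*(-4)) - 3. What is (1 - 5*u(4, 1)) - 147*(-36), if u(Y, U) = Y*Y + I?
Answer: 5218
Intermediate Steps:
I = -1 (I = (-2 + 4) - 3 = 2 - 3 = -1)
u(Y, U) = -1 + Y² (u(Y, U) = Y*Y - 1 = Y² - 1 = -1 + Y²)
(1 - 5*u(4, 1)) - 147*(-36) = (1 - 5*(-1 + 4²)) - 147*(-36) = (1 - 5*(-1 + 16)) + 5292 = (1 - 5*15) + 5292 = (1 - 75) + 5292 = -74 + 5292 = 5218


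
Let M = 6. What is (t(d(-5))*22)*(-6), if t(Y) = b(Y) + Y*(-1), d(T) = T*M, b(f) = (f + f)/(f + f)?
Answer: -4092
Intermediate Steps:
b(f) = 1 (b(f) = (2*f)/((2*f)) = (2*f)*(1/(2*f)) = 1)
d(T) = 6*T (d(T) = T*6 = 6*T)
t(Y) = 1 - Y (t(Y) = 1 + Y*(-1) = 1 - Y)
(t(d(-5))*22)*(-6) = ((1 - 6*(-5))*22)*(-6) = ((1 - 1*(-30))*22)*(-6) = ((1 + 30)*22)*(-6) = (31*22)*(-6) = 682*(-6) = -4092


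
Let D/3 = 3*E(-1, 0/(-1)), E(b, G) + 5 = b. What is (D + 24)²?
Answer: 900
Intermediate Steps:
E(b, G) = -5 + b
D = -54 (D = 3*(3*(-5 - 1)) = 3*(3*(-6)) = 3*(-18) = -54)
(D + 24)² = (-54 + 24)² = (-30)² = 900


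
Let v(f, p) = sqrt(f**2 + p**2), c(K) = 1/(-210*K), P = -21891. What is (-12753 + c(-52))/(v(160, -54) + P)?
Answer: 1016200352423/1744242008600 + 139262759*sqrt(7129)/2616363012900 ≈ 0.58710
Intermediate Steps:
c(K) = -1/(210*K)
(-12753 + c(-52))/(v(160, -54) + P) = (-12753 - 1/210/(-52))/(sqrt(160**2 + (-54)**2) - 21891) = (-12753 - 1/210*(-1/52))/(sqrt(25600 + 2916) - 21891) = (-12753 + 1/10920)/(sqrt(28516) - 21891) = -139262759/(10920*(2*sqrt(7129) - 21891)) = -139262759/(10920*(-21891 + 2*sqrt(7129)))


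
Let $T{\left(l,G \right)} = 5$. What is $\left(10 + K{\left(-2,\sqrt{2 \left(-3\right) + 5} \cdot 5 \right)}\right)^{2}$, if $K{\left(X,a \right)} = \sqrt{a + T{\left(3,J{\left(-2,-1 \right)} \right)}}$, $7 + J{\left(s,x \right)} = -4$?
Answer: $\left(10 + \sqrt{5} \sqrt{1 + i}\right)^{2} \approx 154.13 + 25.352 i$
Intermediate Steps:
$J{\left(s,x \right)} = -11$ ($J{\left(s,x \right)} = -7 - 4 = -11$)
$K{\left(X,a \right)} = \sqrt{5 + a}$ ($K{\left(X,a \right)} = \sqrt{a + 5} = \sqrt{5 + a}$)
$\left(10 + K{\left(-2,\sqrt{2 \left(-3\right) + 5} \cdot 5 \right)}\right)^{2} = \left(10 + \sqrt{5 + \sqrt{2 \left(-3\right) + 5} \cdot 5}\right)^{2} = \left(10 + \sqrt{5 + \sqrt{-6 + 5} \cdot 5}\right)^{2} = \left(10 + \sqrt{5 + \sqrt{-1} \cdot 5}\right)^{2} = \left(10 + \sqrt{5 + i 5}\right)^{2} = \left(10 + \sqrt{5 + 5 i}\right)^{2}$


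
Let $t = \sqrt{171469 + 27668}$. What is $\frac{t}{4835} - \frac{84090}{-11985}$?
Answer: $\frac{5606}{799} + \frac{\sqrt{199137}}{4835} \approx 7.1086$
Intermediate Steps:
$t = \sqrt{199137} \approx 446.25$
$\frac{t}{4835} - \frac{84090}{-11985} = \frac{\sqrt{199137}}{4835} - \frac{84090}{-11985} = \sqrt{199137} \cdot \frac{1}{4835} - - \frac{5606}{799} = \frac{\sqrt{199137}}{4835} + \frac{5606}{799} = \frac{5606}{799} + \frac{\sqrt{199137}}{4835}$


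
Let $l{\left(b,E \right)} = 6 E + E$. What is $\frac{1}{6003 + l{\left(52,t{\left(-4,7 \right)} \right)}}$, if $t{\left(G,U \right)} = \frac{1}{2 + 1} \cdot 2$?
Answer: $\frac{3}{18023} \approx 0.00016645$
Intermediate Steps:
$t{\left(G,U \right)} = \frac{2}{3}$ ($t{\left(G,U \right)} = \frac{1}{3} \cdot 2 = \frac{2}{3}$)
$l{\left(b,E \right)} = 7 E$
$\frac{1}{6003 + l{\left(52,t{\left(-4,7 \right)} \right)}} = \frac{1}{6003 + 7 \cdot \frac{2}{3}} = \frac{1}{6003 + \frac{14}{3}} = \frac{1}{\frac{18023}{3}} = \frac{3}{18023}$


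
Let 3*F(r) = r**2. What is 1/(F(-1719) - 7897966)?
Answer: -1/6912979 ≈ -1.4466e-7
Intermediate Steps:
F(r) = r**2/3
1/(F(-1719) - 7897966) = 1/((1/3)*(-1719)**2 - 7897966) = 1/((1/3)*2954961 - 7897966) = 1/(984987 - 7897966) = 1/(-6912979) = -1/6912979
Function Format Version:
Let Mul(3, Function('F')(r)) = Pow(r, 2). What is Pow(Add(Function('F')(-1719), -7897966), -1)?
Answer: Rational(-1, 6912979) ≈ -1.4466e-7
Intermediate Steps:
Function('F')(r) = Mul(Rational(1, 3), Pow(r, 2))
Pow(Add(Function('F')(-1719), -7897966), -1) = Pow(Add(Mul(Rational(1, 3), Pow(-1719, 2)), -7897966), -1) = Pow(Add(Mul(Rational(1, 3), 2954961), -7897966), -1) = Pow(Add(984987, -7897966), -1) = Pow(-6912979, -1) = Rational(-1, 6912979)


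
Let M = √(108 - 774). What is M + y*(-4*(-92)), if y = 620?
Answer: 228160 + 3*I*√74 ≈ 2.2816e+5 + 25.807*I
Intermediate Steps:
M = 3*I*√74 (M = √(-666) = 3*I*√74 ≈ 25.807*I)
M + y*(-4*(-92)) = 3*I*√74 + 620*(-4*(-92)) = 3*I*√74 + 620*368 = 3*I*√74 + 228160 = 228160 + 3*I*√74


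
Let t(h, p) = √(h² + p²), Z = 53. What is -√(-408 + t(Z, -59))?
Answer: -I*√(408 - √6290) ≈ -18.13*I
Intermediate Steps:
-√(-408 + t(Z, -59)) = -√(-408 + √(53² + (-59)²)) = -√(-408 + √(2809 + 3481)) = -√(-408 + √6290)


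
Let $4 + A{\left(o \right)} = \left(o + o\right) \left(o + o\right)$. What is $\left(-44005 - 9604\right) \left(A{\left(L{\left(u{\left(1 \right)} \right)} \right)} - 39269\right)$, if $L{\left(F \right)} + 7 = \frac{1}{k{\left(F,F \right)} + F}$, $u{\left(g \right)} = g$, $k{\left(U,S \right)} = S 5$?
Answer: $\frac{18858359584}{9} \approx 2.0954 \cdot 10^{9}$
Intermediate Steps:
$k{\left(U,S \right)} = 5 S$
$L{\left(F \right)} = -7 + \frac{1}{6 F}$ ($L{\left(F \right)} = -7 + \frac{1}{5 F + F} = -7 + \frac{1}{6 F}$)
$A{\left(o \right)} = -4 + 4 o^{2}$ ($A{\left(o \right)} = -4 + \left(o + o\right) \left(o + o\right) = -4 + 2 o 2 o = -4 + 4 o^{2}$)
$\left(-44005 - 9604\right) \left(A{\left(L{\left(u{\left(1 \right)} \right)} \right)} - 39269\right) = \left(-44005 - 9604\right) \left(\left(-4 + 4 \left(-7 + \frac{1}{6 \cdot 1}\right)^{2}\right) - 39269\right) = - 53609 \left(\left(-4 + 4 \left(-7 + \frac{1}{6} \cdot 1\right)^{2}\right) - 39269\right) = - 53609 \left(\left(-4 + 4 \left(-7 + \frac{1}{6}\right)^{2}\right) - 39269\right) = - 53609 \left(\left(-4 + 4 \left(- \frac{41}{6}\right)^{2}\right) - 39269\right) = - 53609 \left(\left(-4 + 4 \cdot \frac{1681}{36}\right) - 39269\right) = - 53609 \left(\left(-4 + \frac{1681}{9}\right) - 39269\right) = - 53609 \left(\frac{1645}{9} - 39269\right) = \left(-53609\right) \left(- \frac{351776}{9}\right) = \frac{18858359584}{9}$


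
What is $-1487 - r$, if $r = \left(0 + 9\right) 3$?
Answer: $-1514$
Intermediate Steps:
$r = 27$ ($r = 9 \cdot 3 = 27$)
$-1487 - r = -1487 - 27 = -1514$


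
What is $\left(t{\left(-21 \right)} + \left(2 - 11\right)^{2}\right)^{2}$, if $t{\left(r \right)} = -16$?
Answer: $4225$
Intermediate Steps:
$\left(t{\left(-21 \right)} + \left(2 - 11\right)^{2}\right)^{2} = \left(-16 + \left(2 - 11\right)^{2}\right)^{2} = \left(-16 + \left(-9\right)^{2}\right)^{2} = \left(-16 + 81\right)^{2} = 65^{2} = 4225$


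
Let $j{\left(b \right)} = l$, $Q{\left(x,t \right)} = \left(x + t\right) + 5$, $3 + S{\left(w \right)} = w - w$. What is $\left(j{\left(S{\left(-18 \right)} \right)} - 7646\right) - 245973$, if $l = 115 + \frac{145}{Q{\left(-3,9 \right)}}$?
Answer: $- \frac{2788399}{11} \approx -2.5349 \cdot 10^{5}$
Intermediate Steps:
$S{\left(w \right)} = -3$ ($S{\left(w \right)} = -3 + \left(w - w\right) = -3 + 0 = -3$)
$Q{\left(x,t \right)} = 5 + t + x$ ($Q{\left(x,t \right)} = \left(t + x\right) + 5 = 5 + t + x$)
$l = \frac{1410}{11}$ ($l = 115 + \frac{145}{5 + 9 - 3} = 115 + \frac{145}{11} = \frac{1410}{11} \approx 128.18$)
$j{\left(b \right)} = \frac{1410}{11}$
$\left(j{\left(S{\left(-18 \right)} \right)} - 7646\right) - 245973 = \left(\frac{1410}{11} - 7646\right) - 245973 = - \frac{82696}{11} - 245973 = - \frac{2788399}{11}$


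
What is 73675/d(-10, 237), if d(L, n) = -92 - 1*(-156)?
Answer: 73675/64 ≈ 1151.2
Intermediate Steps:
d(L, n) = 64 (d(L, n) = -92 + 156 = 64)
73675/d(-10, 237) = 73675/64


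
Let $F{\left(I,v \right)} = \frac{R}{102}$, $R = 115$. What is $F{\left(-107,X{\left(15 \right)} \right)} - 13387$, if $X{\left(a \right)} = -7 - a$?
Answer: $- \frac{1365359}{102} \approx -13386.0$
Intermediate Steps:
$F{\left(I,v \right)} = \frac{115}{102}$
$F{\left(-107,X{\left(15 \right)} \right)} - 13387 = \frac{115}{102} - 13387 = - \frac{1365359}{102}$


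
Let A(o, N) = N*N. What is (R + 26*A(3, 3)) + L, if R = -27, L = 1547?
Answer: 1754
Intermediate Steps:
A(o, N) = N²
(R + 26*A(3, 3)) + L = (-27 + 26*3²) + 1547 = (-27 + 26*9) + 1547 = (-27 + 234) + 1547 = 207 + 1547 = 1754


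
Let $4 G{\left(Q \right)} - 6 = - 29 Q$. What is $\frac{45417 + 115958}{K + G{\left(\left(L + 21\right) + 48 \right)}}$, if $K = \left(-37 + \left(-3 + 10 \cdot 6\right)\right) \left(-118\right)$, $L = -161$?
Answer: $- \frac{322750}{3383} \approx -95.403$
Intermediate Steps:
$G{\left(Q \right)} = \frac{3}{2} - \frac{29 Q}{4}$ ($G{\left(Q \right)} = \frac{3}{2} + \frac{\left(-29\right) Q}{4} = \frac{3}{2} - \frac{29 Q}{4}$)
$K = -2360$ ($K = \left(-37 + \left(-3 + 60\right)\right) \left(-118\right) = \left(-37 + 57\right) \left(-118\right) = 20 \left(-118\right) = -2360$)
$\frac{45417 + 115958}{K + G{\left(\left(L + 21\right) + 48 \right)}} = \frac{45417 + 115958}{-2360 - \left(- \frac{3}{2} + \frac{29 \left(\left(-161 + 21\right) + 48\right)}{4}\right)} = \frac{161375}{-2360 - \left(- \frac{3}{2} + \frac{29 \left(-140 + 48\right)}{4}\right)} = \frac{161375}{-2360 + \left(\frac{3}{2} - -667\right)} = \frac{161375}{-2360 + \left(\frac{3}{2} + 667\right)} = \frac{161375}{-2360 + \frac{1337}{2}} = \frac{161375}{- \frac{3383}{2}} = 161375 \left(- \frac{2}{3383}\right) = - \frac{322750}{3383}$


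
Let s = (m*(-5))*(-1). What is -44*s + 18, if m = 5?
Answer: -1082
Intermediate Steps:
s = 25 (s = (5*(-5))*(-1) = -25*(-1) = 25)
-44*s + 18 = -44*25 + 18 = -1100 + 18 = -1082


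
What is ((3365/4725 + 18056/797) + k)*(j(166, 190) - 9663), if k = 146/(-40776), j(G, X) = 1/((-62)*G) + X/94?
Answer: -558857396040191210339/2475945811982160 ≈ -2.2571e+5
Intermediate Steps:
j(G, X) = -1/(62*G) + X/94 (j(G, X) = -1/(62*G) + X*(1/94) = -1/(62*G) + X/94)
k = -73/20388 (k = 146*(-1/40776) = -73/20388 ≈ -0.0035805)
((3365/4725 + 18056/797) + k)*(j(166, 190) - 9663) = ((3365/4725 + 18056/797) - 73/20388)*((-1/62/166 + (1/94)*190) - 9663) = ((3365*(1/4725) + 18056*(1/797)) - 73/20388)*((-1/62*1/166 + 95/47) - 9663) = ((673/945 + 18056/797) - 73/20388)*((-1/10292 + 95/47) - 9663) = (17599301/753165 - 73/20388)*(977693/483724 - 9663) = (119586522581/5118509340)*(-4673247319/483724) = -558857396040191210339/2475945811982160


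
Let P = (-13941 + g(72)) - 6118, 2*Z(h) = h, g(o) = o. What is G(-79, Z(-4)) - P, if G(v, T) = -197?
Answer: 19790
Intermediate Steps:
Z(h) = h/2
P = -19987 (P = (-13941 + 72) - 6118 = -13869 - 6118 = -19987)
G(-79, Z(-4)) - P = -197 - 1*(-19987) = -197 + 19987 = 19790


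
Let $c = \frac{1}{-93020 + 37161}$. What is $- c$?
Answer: $\frac{1}{55859} \approx 1.7902 \cdot 10^{-5}$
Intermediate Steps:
$c = - \frac{1}{55859}$ ($c = \frac{1}{-55859} = - \frac{1}{55859} \approx -1.7902 \cdot 10^{-5}$)
$- c = \left(-1\right) \left(- \frac{1}{55859}\right) = \frac{1}{55859}$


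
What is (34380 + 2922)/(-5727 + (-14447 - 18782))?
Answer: -18651/19478 ≈ -0.95754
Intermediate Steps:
(34380 + 2922)/(-5727 + (-14447 - 18782)) = 37302/(-5727 - 33229) = 37302/(-38956) = 37302*(-1/38956) = -18651/19478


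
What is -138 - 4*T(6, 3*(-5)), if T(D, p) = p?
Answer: -78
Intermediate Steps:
-138 - 4*T(6, 3*(-5)) = -138 - 12*(-5) = -138 - 4*(-15) = -138 + 60 = -78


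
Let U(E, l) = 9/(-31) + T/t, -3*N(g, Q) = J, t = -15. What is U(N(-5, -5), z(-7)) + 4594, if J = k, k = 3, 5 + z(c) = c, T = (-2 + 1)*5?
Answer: 427246/93 ≈ 4594.0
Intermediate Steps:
T = -5 (T = -1*5 = -5)
z(c) = -5 + c
J = 3
N(g, Q) = -1 (N(g, Q) = -1/3*3 = -1)
U(E, l) = 4/93 (U(E, l) = 9/(-31) - 5/(-15) = 9*(-1/31) - 5*(-1/15) = -9/31 + 1/3 = 4/93)
U(N(-5, -5), z(-7)) + 4594 = 4/93 + 4594 = 427246/93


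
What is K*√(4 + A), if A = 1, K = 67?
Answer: 67*√5 ≈ 149.82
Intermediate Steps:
K*√(4 + A) = 67*√(4 + 1) = 67*√5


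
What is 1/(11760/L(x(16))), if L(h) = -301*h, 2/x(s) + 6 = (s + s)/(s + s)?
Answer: 43/4200 ≈ 0.010238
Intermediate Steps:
x(s) = -2/5 (x(s) = 2/(-6 + (s + s)/(s + s)) = 2/(-6 + (2*s)/((2*s))) = 2/(-6 + (2*s)*(1/(2*s))) = 2/(-6 + 1) = 2/(-5) = 2*(-1/5) = -2/5)
1/(11760/L(x(16))) = 1/(11760/((-301*(-2/5)))) = 1/(11760/(602/5)) = 1/(11760*(5/602)) = 1/(4200/43) = 43/4200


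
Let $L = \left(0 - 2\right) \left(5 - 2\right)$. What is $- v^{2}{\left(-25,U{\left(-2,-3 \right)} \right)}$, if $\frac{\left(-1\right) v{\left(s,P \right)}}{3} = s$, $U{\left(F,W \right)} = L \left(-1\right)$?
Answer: $-5625$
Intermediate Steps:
$L = -6$ ($L = \left(-2\right) 3 = -6$)
$U{\left(F,W \right)} = 6$ ($U{\left(F,W \right)} = \left(-6\right) \left(-1\right) = 6$)
$v{\left(s,P \right)} = - 3 s$
$- v^{2}{\left(-25,U{\left(-2,-3 \right)} \right)} = - \left(\left(-3\right) \left(-25\right)\right)^{2} = - 75^{2} = \left(-1\right) 5625 = -5625$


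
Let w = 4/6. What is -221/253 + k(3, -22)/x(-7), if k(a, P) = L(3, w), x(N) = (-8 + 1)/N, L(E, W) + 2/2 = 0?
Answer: -474/253 ≈ -1.8735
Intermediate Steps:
w = 2/3 (w = 4*(1/6) = 2/3 ≈ 0.66667)
L(E, W) = -1 (L(E, W) = -1 + 0 = -1)
x(N) = -7/N
k(a, P) = -1
-221/253 + k(3, -22)/x(-7) = -221/253 - 1/((-7/(-7))) = -221*1/253 - 1/((-7*(-1/7))) = -221/253 - 1/1 = -221/253 - 1*1 = -221/253 - 1 = -474/253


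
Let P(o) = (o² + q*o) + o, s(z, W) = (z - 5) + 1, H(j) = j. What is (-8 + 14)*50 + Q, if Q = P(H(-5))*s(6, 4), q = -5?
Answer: 390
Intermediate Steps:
s(z, W) = -4 + z (s(z, W) = (-5 + z) + 1 = -4 + z)
P(o) = o² - 4*o (P(o) = (o² - 5*o) + o = o² - 4*o)
Q = 90 (Q = (-5*(-4 - 5))*(-4 + 6) = -5*(-9)*2 = 45*2 = 90)
(-8 + 14)*50 + Q = (-8 + 14)*50 + 90 = 6*50 + 90 = 300 + 90 = 390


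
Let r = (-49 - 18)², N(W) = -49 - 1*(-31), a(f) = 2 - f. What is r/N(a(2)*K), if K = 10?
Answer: -4489/18 ≈ -249.39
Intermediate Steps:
N(W) = -18 (N(W) = -49 + 31 = -18)
r = 4489 (r = (-67)² = 4489)
r/N(a(2)*K) = 4489/(-18) = 4489*(-1/18) = -4489/18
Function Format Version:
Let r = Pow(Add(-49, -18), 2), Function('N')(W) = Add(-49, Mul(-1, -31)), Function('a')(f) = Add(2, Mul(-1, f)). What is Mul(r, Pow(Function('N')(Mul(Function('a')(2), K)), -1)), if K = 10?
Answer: Rational(-4489, 18) ≈ -249.39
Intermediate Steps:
Function('N')(W) = -18 (Function('N')(W) = Add(-49, 31) = -18)
r = 4489 (r = Pow(-67, 2) = 4489)
Mul(r, Pow(Function('N')(Mul(Function('a')(2), K)), -1)) = Mul(4489, Pow(-18, -1)) = Mul(4489, Rational(-1, 18)) = Rational(-4489, 18)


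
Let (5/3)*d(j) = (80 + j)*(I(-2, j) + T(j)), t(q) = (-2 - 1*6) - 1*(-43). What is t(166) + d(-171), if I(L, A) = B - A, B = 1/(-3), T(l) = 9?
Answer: -48874/5 ≈ -9774.8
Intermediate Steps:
B = -1/3 ≈ -0.33333
I(L, A) = -1/3 - A
t(q) = 35 (t(q) = (-2 - 6) + 43 = -8 + 43 = 35)
d(j) = 3*(80 + j)*(26/3 - j)/5 (d(j) = 3*((80 + j)*((-1/3 - j) + 9))/5 = 3*((80 + j)*(26/3 - j))/5 = 3*(80 + j)*(26/3 - j)/5)
t(166) + d(-171) = 35 + (416 - 214/5*(-171) - 3/5*(-171)**2) = 35 + (416 + 36594/5 - 3/5*29241) = 35 + (416 + 36594/5 - 87723/5) = 35 - 49049/5 = -48874/5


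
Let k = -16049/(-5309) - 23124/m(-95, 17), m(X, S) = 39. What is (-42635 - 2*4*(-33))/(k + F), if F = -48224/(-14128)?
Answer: 2582173948081/35741680967 ≈ 72.245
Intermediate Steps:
F = 3014/883 (F = -48224*(-1/14128) = 3014/883 ≈ 3.4134)
k = -40713135/69017 (k = -16049/(-5309) - 23124/39 = -16049*(-1/5309) - 23124*1/39 = 16049/5309 - 7708/13 = -40713135/69017 ≈ -589.90)
(-42635 - 2*4*(-33))/(k + F) = (-42635 - 2*4*(-33))/(-40713135/69017 + 3014/883) = (-42635 - 8*(-33))/(-35741680967/60942011) = (-42635 + 264)*(-60942011/35741680967) = -42371*(-60942011/35741680967) = 2582173948081/35741680967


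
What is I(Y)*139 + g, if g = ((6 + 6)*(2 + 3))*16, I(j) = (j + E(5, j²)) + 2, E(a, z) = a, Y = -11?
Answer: 404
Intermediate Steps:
I(j) = 7 + j (I(j) = (j + 5) + 2 = (5 + j) + 2 = 7 + j)
g = 960 (g = (12*5)*16 = 60*16 = 960)
I(Y)*139 + g = (7 - 11)*139 + 960 = -4*139 + 960 = -556 + 960 = 404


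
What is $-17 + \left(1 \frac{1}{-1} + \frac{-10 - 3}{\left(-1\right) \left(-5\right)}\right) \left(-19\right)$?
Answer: $\frac{257}{5} \approx 51.4$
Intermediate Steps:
$-17 + \left(1 \frac{1}{-1} + \frac{-10 - 3}{\left(-1\right) \left(-5\right)}\right) \left(-19\right) = -17 + \left(1 \left(-1\right) + \frac{-10 - 3}{5}\right) \left(-19\right) = -17 + \left(-1 - \frac{13}{5}\right) \left(-19\right) = -17 - - \frac{342}{5} = -17 + \frac{342}{5} = \frac{257}{5}$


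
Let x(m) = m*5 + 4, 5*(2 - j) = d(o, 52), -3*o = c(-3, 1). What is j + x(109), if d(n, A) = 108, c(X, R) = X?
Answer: 2647/5 ≈ 529.40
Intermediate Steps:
o = 1 (o = -⅓*(-3) = 1)
j = -98/5 (j = 2 - ⅕*108 = 2 - 108/5 = -98/5 ≈ -19.600)
x(m) = 4 + 5*m (x(m) = 5*m + 4 = 4 + 5*m)
j + x(109) = -98/5 + (4 + 5*109) = -98/5 + (4 + 545) = -98/5 + 549 = 2647/5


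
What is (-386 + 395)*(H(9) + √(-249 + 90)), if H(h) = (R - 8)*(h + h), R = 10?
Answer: 324 + 9*I*√159 ≈ 324.0 + 113.49*I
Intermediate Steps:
H(h) = 4*h (H(h) = (10 - 8)*(h + h) = 2*(2*h) = 4*h)
(-386 + 395)*(H(9) + √(-249 + 90)) = (-386 + 395)*(4*9 + √(-249 + 90)) = 9*(36 + √(-159)) = 9*(36 + I*√159) = 324 + 9*I*√159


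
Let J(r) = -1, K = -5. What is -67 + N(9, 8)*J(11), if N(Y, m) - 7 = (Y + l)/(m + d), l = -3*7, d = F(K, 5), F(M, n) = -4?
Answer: -71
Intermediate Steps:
d = -4
l = -21
N(Y, m) = 7 + (-21 + Y)/(-4 + m) (N(Y, m) = 7 + (Y - 21)/(m - 4) = 7 + (-21 + Y)/(-4 + m))
-67 + N(9, 8)*J(11) = -67 + ((-49 + 9 + 7*8)/(-4 + 8))*(-1) = -67 + ((-49 + 9 + 56)/4)*(-1) = -67 + ((¼)*16)*(-1) = -67 + 4*(-1) = -67 - 4 = -71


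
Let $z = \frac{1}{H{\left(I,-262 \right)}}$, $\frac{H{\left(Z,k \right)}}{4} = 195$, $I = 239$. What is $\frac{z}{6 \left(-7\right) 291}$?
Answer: $- \frac{1}{9533160} \approx -1.049 \cdot 10^{-7}$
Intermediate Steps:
$H{\left(Z,k \right)} = 780$ ($H{\left(Z,k \right)} = 4 \cdot 195 = 780$)
$z = \frac{1}{780} \approx 0.0012821$
$\frac{z}{6 \left(-7\right) 291} = \frac{1}{780 \cdot 6 \left(-7\right) 291} = \frac{1}{780 \left(\left(-42\right) 291\right)} = \frac{1}{780 \left(-12222\right)} = \frac{1}{780} \left(- \frac{1}{12222}\right) = - \frac{1}{9533160}$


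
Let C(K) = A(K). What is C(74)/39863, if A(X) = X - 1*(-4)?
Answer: 78/39863 ≈ 0.0019567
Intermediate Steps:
A(X) = 4 + X (A(X) = X + 4 = 4 + X)
C(K) = 4 + K
C(74)/39863 = (4 + 74)/39863 = 78*(1/39863) = 78/39863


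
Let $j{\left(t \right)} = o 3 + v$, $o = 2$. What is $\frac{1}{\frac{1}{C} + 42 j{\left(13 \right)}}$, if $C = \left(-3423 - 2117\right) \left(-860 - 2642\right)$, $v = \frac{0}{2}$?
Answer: $\frac{19401080}{4889072161} \approx 0.0039683$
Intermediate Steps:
$v = 0$ ($v = 0 \cdot \frac{1}{2} = 0$)
$j{\left(t \right)} = 6$ ($j{\left(t \right)} = 2 \cdot 3 + 0 = 6 + 0 = 6$)
$C = 19401080$ ($C = \left(-5540\right) \left(-3502\right) = 19401080$)
$\frac{1}{\frac{1}{C} + 42 j{\left(13 \right)}} = \frac{1}{\frac{1}{19401080} + 42 \cdot 6} = \frac{1}{\frac{1}{19401080} + 252} = \frac{1}{\frac{4889072161}{19401080}} = \frac{19401080}{4889072161}$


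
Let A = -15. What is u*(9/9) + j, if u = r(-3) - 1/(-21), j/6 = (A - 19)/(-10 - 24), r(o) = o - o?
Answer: 127/21 ≈ 6.0476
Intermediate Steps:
r(o) = 0
j = 6 (j = 6*((-15 - 19)/(-10 - 24)) = 6*(-34/(-34)) = 6*(-34*(-1/34)) = 6*1 = 6)
u = 1/21 (u = 0 - 1/(-21) = 0 - 1*(-1/21) = 0 + 1/21 = 1/21 ≈ 0.047619)
u*(9/9) + j = (9/9)/21 + 6 = (9*(⅑))/21 + 6 = (1/21)*1 + 6 = 1/21 + 6 = 127/21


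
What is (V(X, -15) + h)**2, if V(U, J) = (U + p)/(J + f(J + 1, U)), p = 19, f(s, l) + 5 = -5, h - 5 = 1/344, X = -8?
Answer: 1539856081/73960000 ≈ 20.820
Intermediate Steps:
h = 1721/344 (h = 5 + 1/344 = 1721/344 ≈ 5.0029)
f(s, l) = -10 (f(s, l) = -5 - 5 = -10)
V(U, J) = (19 + U)/(-10 + J) (V(U, J) = (U + 19)/(J - 10) = (19 + U)/(-10 + J))
(V(X, -15) + h)**2 = ((19 - 8)/(-10 - 15) + 1721/344)**2 = (11/(-25) + 1721/344)**2 = (-1/25*11 + 1721/344)**2 = (-11/25 + 1721/344)**2 = (39241/8600)**2 = 1539856081/73960000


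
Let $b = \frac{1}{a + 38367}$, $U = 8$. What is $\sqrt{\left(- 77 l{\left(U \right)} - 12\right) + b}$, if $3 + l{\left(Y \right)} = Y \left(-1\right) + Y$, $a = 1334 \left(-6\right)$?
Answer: $\frac{\sqrt{201898707774}}{30363} \approx 14.799$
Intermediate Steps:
$a = -8004$
$l{\left(Y \right)} = -3$ ($l{\left(Y \right)} = -3 + \left(Y \left(-1\right) + Y\right) = -3 + \left(- Y + Y\right) = -3 + 0 = -3$)
$b = \frac{1}{30363}$ ($b = \frac{1}{-8004 + 38367} = \frac{1}{30363} \approx 3.2935 \cdot 10^{-5}$)
$\sqrt{\left(- 77 l{\left(U \right)} - 12\right) + b} = \sqrt{\left(\left(-77\right) \left(-3\right) - 12\right) + \frac{1}{30363}} = \sqrt{\left(231 - 12\right) + \frac{1}{30363}} = \sqrt{219 + \frac{1}{30363}} = \sqrt{\frac{6649498}{30363}} = \frac{\sqrt{201898707774}}{30363}$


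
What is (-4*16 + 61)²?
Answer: 9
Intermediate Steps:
(-4*16 + 61)² = (-64 + 61)² = (-3)² = 9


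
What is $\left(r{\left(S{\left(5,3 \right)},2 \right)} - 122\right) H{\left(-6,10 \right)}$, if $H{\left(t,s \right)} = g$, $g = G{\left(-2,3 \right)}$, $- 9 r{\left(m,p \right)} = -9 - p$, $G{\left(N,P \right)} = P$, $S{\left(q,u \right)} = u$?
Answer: $- \frac{1087}{3} \approx -362.33$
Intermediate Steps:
$r{\left(m,p \right)} = 1 + \frac{p}{9}$ ($r{\left(m,p \right)} = - \frac{-9 - p}{9} = 1 + \frac{p}{9}$)
$g = 3$
$H{\left(t,s \right)} = 3$
$\left(r{\left(S{\left(5,3 \right)},2 \right)} - 122\right) H{\left(-6,10 \right)} = \left(\left(1 + \frac{1}{9} \cdot 2\right) - 122\right) 3 = \left(\left(1 + \frac{2}{9}\right) - 122\right) 3 = \left(\frac{11}{9} - 122\right) 3 = \left(- \frac{1087}{9}\right) 3 = - \frac{1087}{3}$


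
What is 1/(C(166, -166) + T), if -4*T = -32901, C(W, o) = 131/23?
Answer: 92/757247 ≈ 0.00012149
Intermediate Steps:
C(W, o) = 131/23 (C(W, o) = 131*(1/23) = 131/23)
T = 32901/4 (T = -1/4*(-32901) = 32901/4 ≈ 8225.3)
1/(C(166, -166) + T) = 1/(131/23 + 32901/4) = 1/(757247/92) = 92/757247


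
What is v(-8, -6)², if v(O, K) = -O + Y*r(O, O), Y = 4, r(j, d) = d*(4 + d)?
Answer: 18496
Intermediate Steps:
v(O, K) = -O + 4*O*(4 + O) (v(O, K) = -O + 4*(O*(4 + O)) = -O + 4*O*(4 + O))
v(-8, -6)² = (-8*(15 + 4*(-8)))² = (-8*(15 - 32))² = (-8*(-17))² = 136² = 18496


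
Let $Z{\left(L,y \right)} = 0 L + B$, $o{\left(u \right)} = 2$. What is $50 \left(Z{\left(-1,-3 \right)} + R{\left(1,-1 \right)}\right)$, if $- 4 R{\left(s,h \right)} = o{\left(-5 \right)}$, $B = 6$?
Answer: $275$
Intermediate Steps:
$R{\left(s,h \right)} = - \frac{1}{2}$ ($R{\left(s,h \right)} = \left(- \frac{1}{4}\right) 2 = - \frac{1}{2}$)
$Z{\left(L,y \right)} = 6$ ($Z{\left(L,y \right)} = 0 L + 6 = 0 + 6 = 6$)
$50 \left(Z{\left(-1,-3 \right)} + R{\left(1,-1 \right)}\right) = 50 \left(6 - \frac{1}{2}\right) = 50 \cdot \frac{11}{2} = 275$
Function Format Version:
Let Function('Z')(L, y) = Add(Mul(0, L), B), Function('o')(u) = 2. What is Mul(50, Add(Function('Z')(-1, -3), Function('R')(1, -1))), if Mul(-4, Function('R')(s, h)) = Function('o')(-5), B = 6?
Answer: 275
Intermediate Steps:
Function('R')(s, h) = Rational(-1, 2) (Function('R')(s, h) = Mul(Rational(-1, 4), 2) = Rational(-1, 2))
Function('Z')(L, y) = 6 (Function('Z')(L, y) = Add(Mul(0, L), 6) = Add(0, 6) = 6)
Mul(50, Add(Function('Z')(-1, -3), Function('R')(1, -1))) = Mul(50, Add(6, Rational(-1, 2))) = Mul(50, Rational(11, 2)) = 275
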